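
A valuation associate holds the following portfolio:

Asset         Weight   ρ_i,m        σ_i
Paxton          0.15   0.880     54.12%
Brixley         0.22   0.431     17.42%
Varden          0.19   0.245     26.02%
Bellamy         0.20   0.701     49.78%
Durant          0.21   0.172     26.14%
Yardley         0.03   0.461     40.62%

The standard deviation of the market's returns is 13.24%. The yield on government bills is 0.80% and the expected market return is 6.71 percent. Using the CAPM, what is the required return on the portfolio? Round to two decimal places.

9.05%

β_Paxton = 0.880 × 54.12% / 13.24% = 3.5971
β_Brixley = 0.431 × 17.42% / 13.24% = 0.5671
β_Varden = 0.245 × 26.02% / 13.24% = 0.4815
β_Bellamy = 0.701 × 49.78% / 13.24% = 2.6356
β_Durant = 0.172 × 26.14% / 13.24% = 0.3396
β_Yardley = 0.461 × 40.62% / 13.24% = 1.4143
β_P = Σ w_i β_i = 0.15×3.5971 + 0.22×0.5671 + 0.19×0.4815 + 0.20×2.6356 + 0.21×0.3396 + 0.03×1.4143 = 1.3967
MRP = 6.71% − 0.80% = 5.91%
E(R_P) = R_f + β_P × MRP = 0.80% + 1.3967 × 5.91% = 9.05%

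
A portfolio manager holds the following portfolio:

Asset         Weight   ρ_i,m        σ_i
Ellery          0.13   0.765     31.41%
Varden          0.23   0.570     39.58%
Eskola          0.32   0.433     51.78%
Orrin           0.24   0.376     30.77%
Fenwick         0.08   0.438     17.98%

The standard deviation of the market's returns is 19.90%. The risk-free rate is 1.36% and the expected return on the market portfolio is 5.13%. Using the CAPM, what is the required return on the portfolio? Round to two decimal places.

β_Ellery = 0.765 × 31.41% / 19.90% = 1.2075
β_Varden = 0.570 × 39.58% / 19.90% = 1.1337
β_Eskola = 0.433 × 51.78% / 19.90% = 1.1267
β_Orrin = 0.376 × 30.77% / 19.90% = 0.5814
β_Fenwick = 0.438 × 17.98% / 19.90% = 0.3957
β_P = Σ w_i β_i = 0.13×1.2075 + 0.23×1.1337 + 0.32×1.1267 + 0.24×0.5814 + 0.08×0.3957 = 0.9495
MRP = 5.13% − 1.36% = 3.77%
E(R_P) = R_f + β_P × MRP = 1.36% + 0.9495 × 3.77% = 4.94%

4.94%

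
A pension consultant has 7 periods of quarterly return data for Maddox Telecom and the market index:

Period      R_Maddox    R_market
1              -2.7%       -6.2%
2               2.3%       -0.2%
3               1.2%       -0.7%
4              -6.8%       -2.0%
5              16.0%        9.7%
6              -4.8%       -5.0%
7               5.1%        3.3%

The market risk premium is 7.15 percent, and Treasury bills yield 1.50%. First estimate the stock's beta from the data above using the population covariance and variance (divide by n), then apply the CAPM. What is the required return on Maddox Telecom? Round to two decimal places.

Mean R_i = (-2.7 + 2.3 + 1.2 − 6.8 + 16.0 − 4.8 + 5.1) / 7 = 1.4714%
Mean R_m = (-6.2 − 0.2 − 0.7 − 2.0 + 9.7 − 5.0 + 3.3) / 7 = -0.1571%
Σ(R_i − R̄_i)(R_m − R̄_m) = 226.6886  ⇒  Cov = 226.6886 / 7 = 32.3841
Σ(R_m − R̄_m)² = 172.7771  ⇒  Var(R_m) = 172.7771 / 7 = 24.6824
β = Cov / Var(R_m) = 32.3841 / 24.6824 = 1.3120
E(R) = R_f + β × MRP = 1.50% + 1.3120 × 7.15% = 10.88%

10.88%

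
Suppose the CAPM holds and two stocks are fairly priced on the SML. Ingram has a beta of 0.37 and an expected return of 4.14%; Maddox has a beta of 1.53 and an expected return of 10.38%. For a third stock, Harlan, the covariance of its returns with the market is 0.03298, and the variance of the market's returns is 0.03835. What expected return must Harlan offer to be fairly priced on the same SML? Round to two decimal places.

6.78%

MRP = (10.38% − 4.14%) / (1.53 − 0.37) = 5.3793%
R_f = 4.14% − 0.37 × 5.3793% = 2.1497%
β_Harlan = Cov / Var(R_m) = 0.03298 / 0.03835 = 0.8600
E(R_Harlan) = R_f + β × MRP = 2.1497% + 0.8600 × 5.3793% = 6.78%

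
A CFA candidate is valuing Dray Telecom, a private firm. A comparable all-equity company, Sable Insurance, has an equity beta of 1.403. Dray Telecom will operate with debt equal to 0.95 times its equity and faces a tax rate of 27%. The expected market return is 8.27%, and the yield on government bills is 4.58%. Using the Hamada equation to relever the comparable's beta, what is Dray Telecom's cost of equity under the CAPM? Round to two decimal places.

13.35%

β_L = β_U × [1 + (1 − t)(D/E)] = 1.403 × [1 + (1 − 0.27) × 0.95]
    = 1.403 × [1 + 0.73 × 0.95] = 1.403 × 1.6935 = 2.3760
MRP = 8.27% − 4.58% = 3.69%
E(R) = R_f + β_L × MRP = 4.58% + 2.3760 × 3.69% = 13.35%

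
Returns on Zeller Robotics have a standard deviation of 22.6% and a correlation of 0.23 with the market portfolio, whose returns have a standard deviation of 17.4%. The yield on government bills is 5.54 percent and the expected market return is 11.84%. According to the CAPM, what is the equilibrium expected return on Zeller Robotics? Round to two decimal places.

β = ρ × σ_i / σ_m = 0.23 × 22.6% / 17.4% = 0.2987
MRP = 11.84% − 5.54% = 6.30%
E(R) = 5.54% + 0.2987 × 6.30% = 7.42%

7.42%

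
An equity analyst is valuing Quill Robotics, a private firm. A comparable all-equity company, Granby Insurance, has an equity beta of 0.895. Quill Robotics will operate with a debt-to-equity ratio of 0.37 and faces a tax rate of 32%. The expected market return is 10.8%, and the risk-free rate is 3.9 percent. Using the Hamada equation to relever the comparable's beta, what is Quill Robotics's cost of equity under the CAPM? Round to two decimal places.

β_L = β_U × [1 + (1 − t)(D/E)] = 0.895 × [1 + (1 − 0.32) × 0.37]
    = 0.895 × [1 + 0.68 × 0.37] = 0.895 × 1.2516 = 1.1202
MRP = 10.8% − 3.9% = 6.90%
E(R) = R_f + β_L × MRP = 3.9% + 1.1202 × 6.9% = 11.63%

11.63%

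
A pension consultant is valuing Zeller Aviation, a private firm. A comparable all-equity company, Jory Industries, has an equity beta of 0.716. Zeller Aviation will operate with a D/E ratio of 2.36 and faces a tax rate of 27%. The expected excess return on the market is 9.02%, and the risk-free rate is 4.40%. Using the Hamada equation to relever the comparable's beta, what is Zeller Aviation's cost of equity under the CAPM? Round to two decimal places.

β_L = β_U × [1 + (1 − t)(D/E)] = 0.716 × [1 + (1 − 0.27) × 2.36]
    = 0.716 × [1 + 0.73 × 2.36] = 0.716 × 2.7228 = 1.9495
E(R) = R_f + β_L × MRP = 4.40% + 1.9495 × 9.02% = 21.98%

21.98%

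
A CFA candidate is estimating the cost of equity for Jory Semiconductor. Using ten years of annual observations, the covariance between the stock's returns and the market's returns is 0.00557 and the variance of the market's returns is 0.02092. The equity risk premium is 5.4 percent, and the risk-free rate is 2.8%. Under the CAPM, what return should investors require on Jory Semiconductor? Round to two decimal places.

β = Cov(R_i, R_m) / Var(R_m) = 0.00557 / 0.02092 = 0.2663
E(R) = R_f + β × MRP = 2.8% + 0.2663 × 5.4% = 4.24%

4.24%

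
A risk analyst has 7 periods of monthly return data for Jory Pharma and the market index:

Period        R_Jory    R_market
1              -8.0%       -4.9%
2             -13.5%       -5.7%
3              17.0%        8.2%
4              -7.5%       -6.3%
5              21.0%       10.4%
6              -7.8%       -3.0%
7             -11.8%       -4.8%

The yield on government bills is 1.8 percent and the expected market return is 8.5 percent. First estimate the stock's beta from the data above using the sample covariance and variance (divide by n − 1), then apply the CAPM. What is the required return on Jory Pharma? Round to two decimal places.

Mean R_i = (-8.0 − 13.5 + 17.0 − 7.5 + 21.0 − 7.8 − 11.8) / 7 = -1.5143%
Mean R_m = (-4.9 − 5.7 + 8.2 − 6.3 + 10.4 − 3.0 − 4.8) / 7 = -0.8714%
Σ(R_i − R̄_i)(R_m − R̄_m) = 592.0029  ⇒  Cov = 592.0029 / 6 = 98.6672
Σ(R_m − R̄_m)² = 298.3143  ⇒  Var(R_m) = 298.3143 / 6 = 49.7191
β = Cov / Var(R_m) = 98.6672 / 49.7191 = 1.9845
MRP = 8.5% − 1.8% = 6.70%
E(R) = R_f + β × MRP = 1.8% + 1.9845 × 6.7% = 15.10%

15.10%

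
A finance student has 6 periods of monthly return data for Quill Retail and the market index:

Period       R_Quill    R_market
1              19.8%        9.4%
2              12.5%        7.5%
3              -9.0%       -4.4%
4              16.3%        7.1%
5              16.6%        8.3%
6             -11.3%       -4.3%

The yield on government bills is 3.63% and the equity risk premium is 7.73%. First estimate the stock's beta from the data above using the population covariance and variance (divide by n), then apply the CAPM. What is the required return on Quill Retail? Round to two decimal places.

20.09%

Mean R_i = (19.8 + 12.5 − 9.0 + 16.3 + 16.6 − 11.3) / 6 = 7.4833%
Mean R_m = (9.4 + 7.5 − 4.4 + 7.1 + 8.3 − 4.3) / 6 = 3.9333%
Σ(R_i − R̄_i)(R_m − R̄_m) = 444.9633  ⇒  Cov = 444.9633 / 6 = 74.1606
Σ(R_m − R̄_m)² = 208.9333  ⇒  Var(R_m) = 208.9333 / 6 = 34.8222
β = Cov / Var(R_m) = 74.1606 / 34.8222 = 2.1297
E(R) = R_f + β × MRP = 3.63% + 2.1297 × 7.73% = 20.09%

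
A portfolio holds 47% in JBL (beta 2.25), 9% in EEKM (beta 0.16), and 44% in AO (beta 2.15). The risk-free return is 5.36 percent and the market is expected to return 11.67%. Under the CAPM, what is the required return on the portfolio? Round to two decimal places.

β_P = Σ w_i β_i = 0.47×2.25 + 0.09×0.16 + 0.44×2.15 = 2.0179
MRP = 11.67% − 5.36% = 6.31%
E(R_P) = R_f + β_P × MRP = 5.36% + 2.0179 × 6.31% = 18.09%

18.09%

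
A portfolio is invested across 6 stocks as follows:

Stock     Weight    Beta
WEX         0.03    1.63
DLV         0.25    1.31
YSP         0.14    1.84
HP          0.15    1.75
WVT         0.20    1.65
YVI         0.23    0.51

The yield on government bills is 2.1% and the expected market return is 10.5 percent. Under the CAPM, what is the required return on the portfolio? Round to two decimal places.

β_P = Σ w_i β_i = 0.03×1.63 + 0.25×1.31 + 0.14×1.84 + 0.15×1.75 + 0.20×1.65 + 0.23×0.51 = 1.3438
MRP = 10.5% − 2.1% = 8.40%
E(R_P) = R_f + β_P × MRP = 2.1% + 1.3438 × 8.4% = 13.39%

13.39%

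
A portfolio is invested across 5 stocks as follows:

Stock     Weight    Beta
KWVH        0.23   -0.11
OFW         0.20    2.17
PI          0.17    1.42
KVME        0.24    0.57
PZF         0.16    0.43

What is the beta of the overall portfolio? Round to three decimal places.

0.856

β_P = Σ w_i β_i = 0.23×-0.11 + 0.20×2.17 + 0.17×1.42 + 0.24×0.57 + 0.16×0.43 = 0.8557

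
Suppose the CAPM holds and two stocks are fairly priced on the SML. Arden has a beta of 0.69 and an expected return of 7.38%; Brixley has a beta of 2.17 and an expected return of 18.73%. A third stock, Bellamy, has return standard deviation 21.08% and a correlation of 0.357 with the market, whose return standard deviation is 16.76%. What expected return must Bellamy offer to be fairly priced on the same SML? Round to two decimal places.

5.53%

MRP = (18.73% − 7.38%) / (2.17 − 0.69) = 7.6689%
R_f = 7.38% − 0.69 × 7.6689% = 2.0885%
β_Bellamy = ρ·σ_i/σ_m = 0.357 × 21.08 / 16.76 = 0.4490
E(R_Bellamy) = R_f + β × MRP = 2.0885% + 0.4490 × 7.6689% = 5.53%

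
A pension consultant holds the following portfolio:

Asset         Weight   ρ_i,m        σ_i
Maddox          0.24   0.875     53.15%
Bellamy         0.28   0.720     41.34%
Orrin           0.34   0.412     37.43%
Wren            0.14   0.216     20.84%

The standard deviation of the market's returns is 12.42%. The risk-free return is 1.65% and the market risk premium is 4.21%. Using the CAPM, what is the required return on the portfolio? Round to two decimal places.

β_Maddox = 0.875 × 53.15% / 12.42% = 3.7445
β_Bellamy = 0.720 × 41.34% / 12.42% = 2.3965
β_Orrin = 0.412 × 37.43% / 12.42% = 1.2416
β_Wren = 0.216 × 20.84% / 12.42% = 0.3624
β_P = Σ w_i β_i = 0.24×3.7445 + 0.28×2.3965 + 0.34×1.2416 + 0.14×0.3624 = 2.0426
E(R_P) = R_f + β_P × MRP = 1.65% + 2.0426 × 4.21% = 10.25%

10.25%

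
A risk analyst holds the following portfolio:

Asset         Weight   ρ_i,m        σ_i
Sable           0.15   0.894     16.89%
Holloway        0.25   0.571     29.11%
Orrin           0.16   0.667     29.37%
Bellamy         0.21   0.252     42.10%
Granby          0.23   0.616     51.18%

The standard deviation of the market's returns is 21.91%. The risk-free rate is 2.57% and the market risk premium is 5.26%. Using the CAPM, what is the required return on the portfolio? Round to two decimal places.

β_Sable = 0.894 × 16.89% / 21.91% = 0.6892
β_Holloway = 0.571 × 29.11% / 21.91% = 0.7586
β_Orrin = 0.667 × 29.37% / 21.91% = 0.8941
β_Bellamy = 0.252 × 42.10% / 21.91% = 0.4842
β_Granby = 0.616 × 51.18% / 21.91% = 1.4389
β_P = Σ w_i β_i = 0.15×0.6892 + 0.25×0.7586 + 0.16×0.8941 + 0.21×0.4842 + 0.23×1.4389 = 0.8687
E(R_P) = R_f + β_P × MRP = 2.57% + 0.8687 × 5.26% = 7.14%

7.14%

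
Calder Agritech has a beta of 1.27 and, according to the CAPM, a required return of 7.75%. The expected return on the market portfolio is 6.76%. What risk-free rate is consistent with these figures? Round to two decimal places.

E(R) = R_f + β(E(R_m) − R_f) = R_f(1 − β) + β·E(R_m)
7.75% = R_f × (1 − 1.27) + 1.27 × 6.76%
7.75% = R_f × -0.27 + 8.5852%
R_f = (7.75% − 8.5852%) / -0.27 = 3.09%

3.09%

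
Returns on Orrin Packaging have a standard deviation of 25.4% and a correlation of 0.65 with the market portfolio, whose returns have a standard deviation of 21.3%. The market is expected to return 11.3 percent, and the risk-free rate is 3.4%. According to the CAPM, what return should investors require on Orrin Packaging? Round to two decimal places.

β = ρ × σ_i / σ_m = 0.65 × 25.4% / 21.3% = 0.7751
MRP = 11.3% − 3.4% = 7.90%
E(R) = 3.4% + 0.7751 × 7.9% = 9.52%

9.52%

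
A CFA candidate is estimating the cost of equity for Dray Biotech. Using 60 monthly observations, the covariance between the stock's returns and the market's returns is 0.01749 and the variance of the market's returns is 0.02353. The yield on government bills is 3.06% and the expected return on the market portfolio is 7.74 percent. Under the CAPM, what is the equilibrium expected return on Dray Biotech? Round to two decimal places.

β = Cov(R_i, R_m) / Var(R_m) = 0.01749 / 0.02353 = 0.7433
MRP = 7.74% − 3.06% = 4.68%
E(R) = R_f + β × MRP = 3.06% + 0.7433 × 4.68% = 6.54%

6.54%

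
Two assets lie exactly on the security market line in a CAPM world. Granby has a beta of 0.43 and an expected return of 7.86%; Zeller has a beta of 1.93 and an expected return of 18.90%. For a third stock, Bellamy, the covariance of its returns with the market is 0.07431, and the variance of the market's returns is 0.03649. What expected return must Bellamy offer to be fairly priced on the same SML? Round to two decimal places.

19.68%

MRP = (18.90% − 7.86%) / (1.93 − 0.43) = 7.3600%
R_f = 7.86% − 0.43 × 7.3600% = 4.6952%
β_Bellamy = Cov / Var(R_m) = 0.07431 / 0.03649 = 2.0364
E(R_Bellamy) = R_f + β × MRP = 4.6952% + 2.0364 × 7.3600% = 19.68%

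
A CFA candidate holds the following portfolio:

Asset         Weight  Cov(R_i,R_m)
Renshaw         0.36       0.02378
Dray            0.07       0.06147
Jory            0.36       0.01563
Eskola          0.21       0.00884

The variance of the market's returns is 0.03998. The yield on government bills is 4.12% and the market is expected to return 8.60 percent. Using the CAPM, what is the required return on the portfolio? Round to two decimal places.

β_Renshaw = 0.02378 / 0.03998 = 0.5948
β_Dray = 0.06147 / 0.03998 = 1.5375
β_Jory = 0.01563 / 0.03998 = 0.3909
β_Eskola = 0.00884 / 0.03998 = 0.2211
β_P = Σ w_i β_i = 0.36×0.5948 + 0.07×1.5375 + 0.36×0.3909 + 0.21×0.2211 = 0.5089
MRP = 8.60% − 4.12% = 4.48%
E(R_P) = R_f + β_P × MRP = 4.12% + 0.5089 × 4.48% = 6.40%

6.40%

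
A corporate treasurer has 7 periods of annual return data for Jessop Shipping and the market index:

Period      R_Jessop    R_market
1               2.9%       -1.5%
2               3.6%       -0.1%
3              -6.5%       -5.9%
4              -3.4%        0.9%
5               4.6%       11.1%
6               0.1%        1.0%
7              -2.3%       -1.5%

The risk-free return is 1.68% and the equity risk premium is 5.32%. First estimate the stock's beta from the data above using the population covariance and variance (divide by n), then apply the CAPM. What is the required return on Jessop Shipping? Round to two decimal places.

Mean R_i = (2.9 + 3.6 − 6.5 − 3.4 + 4.6 + 0.1 − 2.3) / 7 = -0.1429%
Mean R_m = (-1.5 − 0.1 − 5.9 + 0.9 + 11.1 + 1.0 − 1.5) / 7 = 0.5714%
Σ(R_i − R̄_i)(R_m − R̄_m) = 85.7614  ⇒  Cov = 85.7614 / 7 = 12.2516
Σ(R_m − R̄_m)² = 162.0543  ⇒  Var(R_m) = 162.0543 / 7 = 23.1506
β = Cov / Var(R_m) = 12.2516 / 23.1506 = 0.5292
E(R) = R_f + β × MRP = 1.68% + 0.5292 × 5.32% = 4.50%

4.50%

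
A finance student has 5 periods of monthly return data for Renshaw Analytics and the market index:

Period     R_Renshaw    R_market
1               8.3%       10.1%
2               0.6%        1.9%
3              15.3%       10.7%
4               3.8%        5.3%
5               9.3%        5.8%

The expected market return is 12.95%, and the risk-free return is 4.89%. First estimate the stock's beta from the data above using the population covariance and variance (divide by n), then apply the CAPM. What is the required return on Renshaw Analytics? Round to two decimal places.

15.56%

Mean R_i = (8.3 + 0.6 + 15.3 + 3.8 + 9.3) / 5 = 7.4600%
Mean R_m = (10.1 + 1.9 + 10.7 + 5.3 + 5.8) / 5 = 6.7600%
Σ(R_i − R̄_i)(R_m − R̄_m) = 70.6120  ⇒  Cov = 70.6120 / 5 = 14.1224
Σ(R_m − R̄_m)² = 53.3520  ⇒  Var(R_m) = 53.3520 / 5 = 10.6704
β = Cov / Var(R_m) = 14.1224 / 10.6704 = 1.3235
MRP = 12.95% − 4.89% = 8.06%
E(R) = R_f + β × MRP = 4.89% + 1.3235 × 8.06% = 15.56%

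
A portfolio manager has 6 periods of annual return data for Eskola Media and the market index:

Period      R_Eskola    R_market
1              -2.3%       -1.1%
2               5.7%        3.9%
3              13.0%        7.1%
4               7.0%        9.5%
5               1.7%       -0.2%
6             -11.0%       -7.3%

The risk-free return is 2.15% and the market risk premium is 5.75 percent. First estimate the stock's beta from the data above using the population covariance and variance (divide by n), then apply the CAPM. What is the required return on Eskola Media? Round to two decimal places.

9.40%

Mean R_i = (-2.3 + 5.7 + 13.0 + 7.0 + 1.7 − 11.0) / 6 = 2.3500%
Mean R_m = (-1.1 + 3.9 + 7.1 + 9.5 − 0.2 − 7.3) / 6 = 1.9833%
Σ(R_i − R̄_i)(R_m − R̄_m) = 235.5550  ⇒  Cov = 235.5550 / 6 = 39.2592
Σ(R_m − R̄_m)² = 186.8083  ⇒  Var(R_m) = 186.8083 / 6 = 31.1347
β = Cov / Var(R_m) = 39.2592 / 31.1347 = 1.2609
E(R) = R_f + β × MRP = 2.15% + 1.2609 × 5.75% = 9.40%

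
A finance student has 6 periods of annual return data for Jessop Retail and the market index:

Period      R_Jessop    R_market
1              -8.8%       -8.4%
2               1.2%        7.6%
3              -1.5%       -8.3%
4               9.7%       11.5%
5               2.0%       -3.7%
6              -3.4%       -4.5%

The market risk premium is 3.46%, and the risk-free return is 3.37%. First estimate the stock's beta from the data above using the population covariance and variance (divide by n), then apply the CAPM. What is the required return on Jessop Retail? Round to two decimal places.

Mean R_i = (-8.8 + 1.2 − 1.5 + 9.7 + 2.0 − 3.4) / 6 = -0.1333%
Mean R_m = (-8.4 + 7.6 − 8.3 + 11.5 − 3.7 − 4.5) / 6 = -0.9667%
Σ(R_i − R̄_i)(R_m − R̄_m) = 214.1667  ⇒  Cov = 214.1667 / 6 = 35.6945
Σ(R_m − R̄_m)² = 357.7933  ⇒  Var(R_m) = 357.7933 / 6 = 59.6322
β = Cov / Var(R_m) = 35.6945 / 59.6322 = 0.5986
E(R) = R_f + β × MRP = 3.37% + 0.5986 × 3.46% = 5.44%

5.44%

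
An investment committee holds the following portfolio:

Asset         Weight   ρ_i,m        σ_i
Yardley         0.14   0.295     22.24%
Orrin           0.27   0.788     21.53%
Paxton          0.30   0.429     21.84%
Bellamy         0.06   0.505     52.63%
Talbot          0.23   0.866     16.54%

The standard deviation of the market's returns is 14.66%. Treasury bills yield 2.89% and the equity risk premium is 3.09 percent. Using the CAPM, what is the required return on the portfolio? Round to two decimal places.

5.67%

β_Yardley = 0.295 × 22.24% / 14.66% = 0.4475
β_Orrin = 0.788 × 21.53% / 14.66% = 1.1573
β_Paxton = 0.429 × 21.84% / 14.66% = 0.6391
β_Bellamy = 0.505 × 52.63% / 14.66% = 1.8130
β_Talbot = 0.866 × 16.54% / 14.66% = 0.9771
β_P = Σ w_i β_i = 0.14×0.4475 + 0.27×1.1573 + 0.30×0.6391 + 0.06×1.8130 + 0.23×0.9771 = 0.9004
E(R_P) = R_f + β_P × MRP = 2.89% + 0.9004 × 3.09% = 5.67%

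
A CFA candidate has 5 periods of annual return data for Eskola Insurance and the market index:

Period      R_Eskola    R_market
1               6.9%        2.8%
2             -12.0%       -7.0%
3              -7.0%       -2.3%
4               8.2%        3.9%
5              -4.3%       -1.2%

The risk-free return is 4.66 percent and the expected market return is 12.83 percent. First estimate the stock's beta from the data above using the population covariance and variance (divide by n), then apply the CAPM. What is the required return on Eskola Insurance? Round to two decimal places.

20.84%

Mean R_i = (6.9 − 12.0 − 7.0 + 8.2 − 4.3) / 5 = -1.6400%
Mean R_m = (2.8 − 7.0 − 2.3 + 3.9 − 1.2) / 5 = -0.7600%
Σ(R_i − R̄_i)(R_m − R̄_m) = 150.3280  ⇒  Cov = 150.3280 / 5 = 30.0656
Σ(R_m − R̄_m)² = 75.8920  ⇒  Var(R_m) = 75.8920 / 5 = 15.1784
β = Cov / Var(R_m) = 30.0656 / 15.1784 = 1.9808
MRP = 12.83% − 4.66% = 8.17%
E(R) = R_f + β × MRP = 4.66% + 1.9808 × 8.17% = 20.84%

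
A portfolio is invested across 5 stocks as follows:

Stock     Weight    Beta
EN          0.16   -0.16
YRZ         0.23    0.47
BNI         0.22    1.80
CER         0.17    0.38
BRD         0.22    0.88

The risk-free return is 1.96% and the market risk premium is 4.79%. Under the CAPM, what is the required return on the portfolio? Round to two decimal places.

5.49%

β_P = Σ w_i β_i = 0.16×-0.16 + 0.23×0.47 + 0.22×1.80 + 0.17×0.38 + 0.22×0.88 = 0.7367
E(R_P) = R_f + β_P × MRP = 1.96% + 0.7367 × 4.79% = 5.49%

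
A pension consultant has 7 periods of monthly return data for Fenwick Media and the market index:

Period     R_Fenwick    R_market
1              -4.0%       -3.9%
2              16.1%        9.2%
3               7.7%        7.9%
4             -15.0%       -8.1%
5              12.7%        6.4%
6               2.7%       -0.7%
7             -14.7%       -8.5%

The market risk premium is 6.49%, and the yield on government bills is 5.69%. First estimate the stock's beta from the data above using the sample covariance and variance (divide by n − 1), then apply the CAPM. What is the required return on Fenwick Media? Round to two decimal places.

16.14%

Mean R_i = (-4.0 + 16.1 + 7.7 − 15.0 + 12.7 + 2.7 − 14.7) / 7 = 0.7857%
Mean R_m = (-3.9 + 9.2 + 7.9 − 8.1 + 6.4 − 0.7 − 8.5) / 7 = 0.3286%
Σ(R_i − R̄_i)(R_m − R̄_m) = 548.5829  ⇒  Cov = 548.5829 / 6 = 91.4305
Σ(R_m − R̄_m)² = 340.8143  ⇒  Var(R_m) = 340.8143 / 6 = 56.8024
β = Cov / Var(R_m) = 91.4305 / 56.8024 = 1.6096
E(R) = R_f + β × MRP = 5.69% + 1.6096 × 6.49% = 16.14%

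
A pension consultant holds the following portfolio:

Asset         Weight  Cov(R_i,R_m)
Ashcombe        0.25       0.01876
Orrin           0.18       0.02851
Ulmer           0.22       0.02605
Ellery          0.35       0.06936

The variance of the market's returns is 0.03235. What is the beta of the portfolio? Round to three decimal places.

1.231

β_Ashcombe = 0.01876 / 0.03235 = 0.5799
β_Orrin = 0.02851 / 0.03235 = 0.8813
β_Ulmer = 0.02605 / 0.03235 = 0.8053
β_Ellery = 0.06936 / 0.03235 = 2.1440
β_P = Σ w_i β_i = 0.25×0.5799 + 0.18×0.8813 + 0.22×0.8053 + 0.35×2.1440 = 1.2312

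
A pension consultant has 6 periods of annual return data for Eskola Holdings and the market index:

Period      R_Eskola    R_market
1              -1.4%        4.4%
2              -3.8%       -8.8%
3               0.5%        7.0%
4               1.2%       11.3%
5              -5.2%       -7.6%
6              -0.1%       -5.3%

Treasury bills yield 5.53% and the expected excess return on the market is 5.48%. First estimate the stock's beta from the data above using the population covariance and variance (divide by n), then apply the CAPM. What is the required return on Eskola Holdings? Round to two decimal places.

6.84%

Mean R_i = (-1.4 − 3.8 + 0.5 + 1.2 − 5.2 − 0.1) / 6 = -1.4667%
Mean R_m = (4.4 − 8.8 + 7.0 + 11.3 − 7.6 − 5.3) / 6 = 0.1667%
Σ(R_i − R̄_i)(R_m − R̄_m) = 85.8567  ⇒  Cov = 85.8567 / 6 = 14.3095
Σ(R_m − R̄_m)² = 359.1733  ⇒  Var(R_m) = 359.1733 / 6 = 59.8622
β = Cov / Var(R_m) = 14.3095 / 59.8622 = 0.2390
E(R) = R_f + β × MRP = 5.53% + 0.2390 × 5.48% = 6.84%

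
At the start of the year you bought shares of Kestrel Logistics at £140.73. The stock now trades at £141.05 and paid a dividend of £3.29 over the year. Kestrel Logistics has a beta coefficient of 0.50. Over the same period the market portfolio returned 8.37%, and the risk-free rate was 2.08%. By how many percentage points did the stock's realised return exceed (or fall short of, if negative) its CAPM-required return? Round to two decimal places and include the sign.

Realised HPR = (P1 + D1 − P0) / P0 = (141.05 + 3.29 − 140.73) / 140.73 = 3.61 / 140.73 = 2.5652%
MRP = 8.37% − 2.08% = 6.29%
CAPM required = R_f + β·MRP = 2.08% + 0.50 × 6.29% = 5.2250%
α = realised − required = 2.5652% − 5.2250% = -2.66%

-2.66%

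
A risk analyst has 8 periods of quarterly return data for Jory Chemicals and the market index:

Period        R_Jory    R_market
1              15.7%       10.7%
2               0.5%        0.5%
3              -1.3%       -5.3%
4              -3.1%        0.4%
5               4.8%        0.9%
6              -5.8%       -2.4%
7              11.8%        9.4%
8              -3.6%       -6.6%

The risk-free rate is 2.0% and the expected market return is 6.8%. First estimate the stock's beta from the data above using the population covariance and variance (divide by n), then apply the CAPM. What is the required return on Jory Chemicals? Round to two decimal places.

Mean R_i = (15.7 + 0.5 − 1.3 − 3.1 + 4.8 − 5.8 + 11.8 − 3.6) / 8 = 2.3750%
Mean R_m = (10.7 + 0.5 − 5.3 + 0.4 + 0.9 − 2.4 + 9.4 − 6.6) / 8 = 0.9500%
Σ(R_i − R̄_i)(R_m − R̄_m) = 308.7600  ⇒  Cov = 308.7600 / 8 = 38.5950
Σ(R_m − R̄_m)² = 274.2600  ⇒  Var(R_m) = 274.2600 / 8 = 34.2825
β = Cov / Var(R_m) = 38.5950 / 34.2825 = 1.1258
MRP = 6.8% − 2.0% = 4.80%
E(R) = R_f + β × MRP = 2.0% + 1.1258 × 4.8% = 7.40%

7.40%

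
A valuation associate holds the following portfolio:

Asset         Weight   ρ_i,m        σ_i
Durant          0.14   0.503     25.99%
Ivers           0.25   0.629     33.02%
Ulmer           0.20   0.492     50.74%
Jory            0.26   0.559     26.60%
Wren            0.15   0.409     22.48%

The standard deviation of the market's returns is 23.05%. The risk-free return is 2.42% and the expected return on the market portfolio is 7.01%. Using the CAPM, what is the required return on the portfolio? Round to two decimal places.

β_Durant = 0.503 × 25.99% / 23.05% = 0.5672
β_Ivers = 0.629 × 33.02% / 23.05% = 0.9011
β_Ulmer = 0.492 × 50.74% / 23.05% = 1.0830
β_Jory = 0.559 × 26.60% / 23.05% = 0.6451
β_Wren = 0.409 × 22.48% / 23.05% = 0.3989
β_P = Σ w_i β_i = 0.14×0.5672 + 0.25×0.9011 + 0.20×1.0830 + 0.26×0.6451 + 0.15×0.3989 = 0.7488
MRP = 7.01% − 2.42% = 4.59%
E(R_P) = R_f + β_P × MRP = 2.42% + 0.7488 × 4.59% = 5.86%

5.86%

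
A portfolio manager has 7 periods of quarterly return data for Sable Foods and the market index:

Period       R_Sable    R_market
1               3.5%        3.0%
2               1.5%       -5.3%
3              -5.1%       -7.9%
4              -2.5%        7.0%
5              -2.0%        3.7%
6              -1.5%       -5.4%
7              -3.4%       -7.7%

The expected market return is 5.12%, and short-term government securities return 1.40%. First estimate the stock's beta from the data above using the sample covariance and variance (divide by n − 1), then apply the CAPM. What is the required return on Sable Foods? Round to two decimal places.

1.97%

Mean R_i = (3.5 + 1.5 − 5.1 − 2.5 − 2.0 − 1.5 − 3.4) / 7 = -1.3571%
Mean R_m = (3.0 − 5.3 − 7.9 + 7.0 + 3.7 − 5.4 − 7.7) / 7 = -1.8000%
Σ(R_i − R̄_i)(R_m − R̄_m) = 35.1200  ⇒  Cov = 35.1200 / 6 = 5.8533
Σ(R_m − R̄_m)² = 227.9600  ⇒  Var(R_m) = 227.9600 / 6 = 37.9933
β = Cov / Var(R_m) = 5.8533 / 37.9933 = 0.1541
MRP = 5.12% − 1.40% = 3.72%
E(R) = R_f + β × MRP = 1.40% + 0.1541 × 3.72% = 1.97%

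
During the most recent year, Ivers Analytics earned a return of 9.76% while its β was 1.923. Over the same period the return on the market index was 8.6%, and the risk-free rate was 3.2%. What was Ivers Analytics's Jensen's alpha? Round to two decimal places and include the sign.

-3.82%

Market excess return = 8.6% − 3.2% = 5.40%
CAPM benchmark = R_f + β(R_m − R_f) = 3.2% + 1.923 × 5.4% = 13.5842%
α = actual − benchmark = 9.76% − 13.5842% = -3.82%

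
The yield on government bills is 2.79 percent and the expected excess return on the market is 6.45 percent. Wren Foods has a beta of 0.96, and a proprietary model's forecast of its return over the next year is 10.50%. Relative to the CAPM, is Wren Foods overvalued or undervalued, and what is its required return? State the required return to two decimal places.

Required return = R_f + β·MRP = 2.79% + 0.96 × 6.45% = 8.98%
Forecast 10.50% > required 8.98% → the stock plots above the SML → undervalued.

Undervalued; required return 8.98%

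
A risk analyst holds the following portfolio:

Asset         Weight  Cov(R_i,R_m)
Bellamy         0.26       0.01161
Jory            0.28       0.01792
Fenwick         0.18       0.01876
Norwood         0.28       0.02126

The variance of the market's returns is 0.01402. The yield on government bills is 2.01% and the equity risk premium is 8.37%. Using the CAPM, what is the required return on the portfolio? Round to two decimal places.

β_Bellamy = 0.01161 / 0.01402 = 0.8281
β_Jory = 0.01792 / 0.01402 = 1.2782
β_Fenwick = 0.01876 / 0.01402 = 1.3381
β_Norwood = 0.02126 / 0.01402 = 1.5164
β_P = Σ w_i β_i = 0.26×0.8281 + 0.28×1.2782 + 0.18×1.3381 + 0.28×1.5164 = 1.2387
E(R_P) = R_f + β_P × MRP = 2.01% + 1.2387 × 8.37% = 12.38%

12.38%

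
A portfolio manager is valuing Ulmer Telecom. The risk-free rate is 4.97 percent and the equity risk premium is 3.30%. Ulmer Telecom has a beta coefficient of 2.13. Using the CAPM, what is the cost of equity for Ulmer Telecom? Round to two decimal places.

12.00%

E(R) = R_f + β × MRP = 4.97% + 2.13 × 3.30% = 12.00%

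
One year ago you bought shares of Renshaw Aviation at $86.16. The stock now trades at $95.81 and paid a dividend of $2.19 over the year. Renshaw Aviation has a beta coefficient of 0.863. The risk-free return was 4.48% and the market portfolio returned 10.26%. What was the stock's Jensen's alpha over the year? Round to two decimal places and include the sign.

Realised HPR = (P1 + D1 − P0) / P0 = (95.81 + 2.19 − 86.16) / 86.16 = 11.84 / 86.16 = 13.7419%
MRP = 10.26% − 4.48% = 5.78%
CAPM required = R_f + β·MRP = 4.48% + 0.863 × 5.78% = 9.46814%
α = realised − required = 13.7419% − 9.46814% = +4.27%

+4.27%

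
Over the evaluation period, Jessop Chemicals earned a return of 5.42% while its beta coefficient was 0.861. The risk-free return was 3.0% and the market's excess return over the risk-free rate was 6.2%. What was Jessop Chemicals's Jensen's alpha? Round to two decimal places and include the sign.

-2.92%

CAPM benchmark = R_f + β(R_m − R_f) = 3.0% + 0.861 × 6.2% = 8.3382%
α = actual − benchmark = 5.42% − 8.3382% = -2.92%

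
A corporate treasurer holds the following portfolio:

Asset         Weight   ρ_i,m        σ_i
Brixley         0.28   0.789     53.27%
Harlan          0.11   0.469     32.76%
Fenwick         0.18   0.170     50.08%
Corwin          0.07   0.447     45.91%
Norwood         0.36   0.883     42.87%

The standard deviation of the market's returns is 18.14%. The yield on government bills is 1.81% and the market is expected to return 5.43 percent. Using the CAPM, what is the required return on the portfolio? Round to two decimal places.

7.81%

β_Brixley = 0.789 × 53.27% / 18.14% = 2.3170
β_Harlan = 0.469 × 32.76% / 18.14% = 0.8470
β_Fenwick = 0.170 × 50.08% / 18.14% = 0.4693
β_Corwin = 0.447 × 45.91% / 18.14% = 1.1313
β_Norwood = 0.883 × 42.87% / 18.14% = 2.0868
β_P = Σ w_i β_i = 0.28×2.3170 + 0.11×0.8470 + 0.18×0.4693 + 0.07×1.1313 + 0.36×2.0868 = 1.6568
MRP = 5.43% − 1.81% = 3.62%
E(R_P) = R_f + β_P × MRP = 1.81% + 1.6568 × 3.62% = 7.81%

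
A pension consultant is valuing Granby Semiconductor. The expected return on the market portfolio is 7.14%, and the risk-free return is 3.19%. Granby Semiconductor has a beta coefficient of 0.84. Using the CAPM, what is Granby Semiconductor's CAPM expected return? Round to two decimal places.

6.51%

Market risk premium = E(R_m) − R_f = 7.14% − 3.19% = 3.95%
E(R) = R_f + β × MRP = 3.19% + 0.84 × 3.95% = 6.51%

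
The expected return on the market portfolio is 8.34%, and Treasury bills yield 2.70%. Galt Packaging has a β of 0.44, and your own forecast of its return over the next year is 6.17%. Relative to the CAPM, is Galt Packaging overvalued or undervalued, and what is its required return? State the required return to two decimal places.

Undervalued; required return 5.18%

MRP = 8.34% − 2.70% = 5.64%
Required return = R_f + β·MRP = 2.70% + 0.44 × 5.64% = 5.18%
Forecast 6.17% > required 5.18% → the stock plots above the SML → undervalued.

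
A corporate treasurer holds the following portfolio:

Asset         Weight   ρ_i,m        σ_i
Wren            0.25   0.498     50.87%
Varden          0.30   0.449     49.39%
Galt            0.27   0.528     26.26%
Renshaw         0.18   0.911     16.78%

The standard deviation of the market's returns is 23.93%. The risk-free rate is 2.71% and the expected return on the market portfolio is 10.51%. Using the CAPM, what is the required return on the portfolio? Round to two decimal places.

9.06%

β_Wren = 0.498 × 50.87% / 23.93% = 1.0586
β_Varden = 0.449 × 49.39% / 23.93% = 0.9267
β_Galt = 0.528 × 26.26% / 23.93% = 0.5794
β_Renshaw = 0.911 × 16.78% / 23.93% = 0.6388
β_P = Σ w_i β_i = 0.25×1.0586 + 0.30×0.9267 + 0.27×0.5794 + 0.18×0.6388 = 0.8141
MRP = 10.51% − 2.71% = 7.80%
E(R_P) = R_f + β_P × MRP = 2.71% + 0.8141 × 7.80% = 9.06%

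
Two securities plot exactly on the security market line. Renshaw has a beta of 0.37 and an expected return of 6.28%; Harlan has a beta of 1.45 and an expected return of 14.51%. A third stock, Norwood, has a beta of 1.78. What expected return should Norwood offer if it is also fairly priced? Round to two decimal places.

17.02%

MRP (SML slope) = (14.51% − 6.28%) / (1.45 − 0.37) = 8.23% / 1.08 = 7.6204%
R_f (intercept) = 6.28% − 0.37 × 7.6204% = 3.4605%
E(R_Norwood) = R_f + β × MRP = 3.4605% + 1.78 × 7.6204% = 17.02%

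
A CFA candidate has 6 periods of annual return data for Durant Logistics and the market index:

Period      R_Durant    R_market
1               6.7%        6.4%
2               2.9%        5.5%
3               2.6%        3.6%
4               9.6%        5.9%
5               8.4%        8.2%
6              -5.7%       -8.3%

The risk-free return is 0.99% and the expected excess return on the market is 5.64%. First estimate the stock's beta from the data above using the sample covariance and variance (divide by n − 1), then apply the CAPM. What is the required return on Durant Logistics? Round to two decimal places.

5.83%

Mean R_i = (6.7 + 2.9 + 2.6 + 9.6 + 8.4 − 5.7) / 6 = 4.0833%
Mean R_m = (6.4 + 5.5 + 3.6 + 5.9 + 8.2 − 8.3) / 6 = 3.5500%
Σ(R_i − R̄_i)(R_m − R̄_m) = 154.0450  ⇒  Cov = 154.0450 / 5 = 30.8090
Σ(R_m − R̄_m)² = 179.4950  ⇒  Var(R_m) = 179.4950 / 5 = 35.8990
β = Cov / Var(R_m) = 30.8090 / 35.8990 = 0.8582
E(R) = R_f + β × MRP = 0.99% + 0.8582 × 5.64% = 5.83%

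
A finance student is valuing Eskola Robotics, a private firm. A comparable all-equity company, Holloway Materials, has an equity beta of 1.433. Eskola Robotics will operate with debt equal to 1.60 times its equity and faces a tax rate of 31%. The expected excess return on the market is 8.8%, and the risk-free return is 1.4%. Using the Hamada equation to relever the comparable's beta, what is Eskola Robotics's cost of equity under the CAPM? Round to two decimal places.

27.93%

β_L = β_U × [1 + (1 − t)(D/E)] = 1.433 × [1 + (1 − 0.31) × 1.60]
    = 1.433 × [1 + 0.69 × 1.60] = 1.433 × 2.1040 = 3.0150
E(R) = R_f + β_L × MRP = 1.4% + 3.0150 × 8.8% = 27.93%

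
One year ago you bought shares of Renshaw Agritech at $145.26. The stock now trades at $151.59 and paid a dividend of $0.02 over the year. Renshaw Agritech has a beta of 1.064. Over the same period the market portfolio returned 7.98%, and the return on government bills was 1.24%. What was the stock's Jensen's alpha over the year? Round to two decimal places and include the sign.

-4.04%

Realised HPR = (P1 + D1 − P0) / P0 = (151.59 + 0.02 − 145.26) / 145.26 = 6.35 / 145.26 = 4.3715%
MRP = 7.98% − 1.24% = 6.74%
CAPM required = R_f + β·MRP = 1.24% + 1.064 × 6.74% = 8.41136%
α = realised − required = 4.3715% − 8.41136% = -4.04%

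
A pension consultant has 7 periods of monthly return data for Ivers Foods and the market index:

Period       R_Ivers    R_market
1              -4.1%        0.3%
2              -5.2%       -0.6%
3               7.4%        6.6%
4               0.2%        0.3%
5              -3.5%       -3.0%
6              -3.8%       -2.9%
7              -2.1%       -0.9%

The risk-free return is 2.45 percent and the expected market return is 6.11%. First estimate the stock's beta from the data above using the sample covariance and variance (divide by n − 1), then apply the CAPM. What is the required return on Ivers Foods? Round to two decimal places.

Mean R_i = (-4.1 − 5.2 + 7.4 + 0.2 − 3.5 − 3.8 − 2.1) / 7 = -1.5857%
Mean R_m = (0.3 − 0.6 + 6.6 + 0.3 − 3.0 − 2.9 − 0.9) / 7 = -0.0286%
Σ(R_i − R̄_i)(R_m − R̄_m) = 73.8829  ⇒  Cov = 73.8829 / 6 = 12.3138
Σ(R_m − R̄_m)² = 62.3143  ⇒  Var(R_m) = 62.3143 / 6 = 10.3857
β = Cov / Var(R_m) = 12.3138 / 10.3857 = 1.1856
MRP = 6.11% − 2.45% = 3.66%
E(R) = R_f + β × MRP = 2.45% + 1.1856 × 3.66% = 6.79%

6.79%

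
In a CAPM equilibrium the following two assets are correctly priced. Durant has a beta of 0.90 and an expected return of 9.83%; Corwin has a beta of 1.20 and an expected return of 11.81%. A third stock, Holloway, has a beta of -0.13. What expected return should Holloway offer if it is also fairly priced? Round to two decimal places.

3.03%

MRP (SML slope) = (11.81% − 9.83%) / (1.20 − 0.90) = 1.98% / 0.30 = 6.6000%
R_f (intercept) = 9.83% − 0.90 × 6.6000% = 3.8900%
E(R_Holloway) = R_f + β × MRP = 3.8900% + -0.13 × 6.6000% = 3.03%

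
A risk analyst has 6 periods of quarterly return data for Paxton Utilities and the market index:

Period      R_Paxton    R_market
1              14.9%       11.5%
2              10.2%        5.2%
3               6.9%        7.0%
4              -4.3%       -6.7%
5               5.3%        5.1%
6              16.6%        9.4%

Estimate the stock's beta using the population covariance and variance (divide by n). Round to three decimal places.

Mean R_i = (14.9 + 10.2 + 6.9 − 4.3 + 5.3 + 16.6) / 6 = 8.2667%
Mean R_m = (11.5 + 5.2 + 7.0 − 6.7 + 5.1 + 9.4) / 6 = 5.2500%
Σ(R_i − R̄_i)(R_m − R̄_m) = 224.1700  ⇒  Cov = 224.1700 / 6 = 37.3617
Σ(R_m − R̄_m)² = 202.1750  ⇒  Var(R_m) = 202.1750 / 6 = 33.6958
β = Cov / Var(R_m) = 37.3617 / 33.6958 = 1.1088

1.109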